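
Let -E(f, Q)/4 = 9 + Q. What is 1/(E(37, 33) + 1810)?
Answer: 1/1642 ≈ 0.00060901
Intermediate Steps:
E(f, Q) = -36 - 4*Q (E(f, Q) = -4*(9 + Q) = -36 - 4*Q)
1/(E(37, 33) + 1810) = 1/((-36 - 4*33) + 1810) = 1/((-36 - 132) + 1810) = 1/(-168 + 1810) = 1/1642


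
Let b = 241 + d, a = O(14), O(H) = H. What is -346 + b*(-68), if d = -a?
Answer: -15782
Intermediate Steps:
a = 14
d = -14 (d = -1*14 = -14)
b = 227 (b = 241 - 14 = 227)
-346 + b*(-68) = -346 + 227*(-68) = -346 - 15436 = -15782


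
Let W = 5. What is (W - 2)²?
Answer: 9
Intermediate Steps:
(W - 2)² = (5 - 2)² = 3² = 9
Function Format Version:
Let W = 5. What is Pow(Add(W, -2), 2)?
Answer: 9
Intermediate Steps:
Pow(Add(W, -2), 2) = Pow(Add(5, -2), 2) = Pow(3, 2) = 9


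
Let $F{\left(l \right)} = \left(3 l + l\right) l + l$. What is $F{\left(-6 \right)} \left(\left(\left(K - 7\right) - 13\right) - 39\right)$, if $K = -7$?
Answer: $-9108$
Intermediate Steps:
$F{\left(l \right)} = l + 4 l^{2}$ ($F{\left(l \right)} = 4 l l + l = 4 l^{2} + l = l + 4 l^{2}$)
$F{\left(-6 \right)} \left(\left(\left(K - 7\right) - 13\right) - 39\right) = - 6 \left(1 + 4 \left(-6\right)\right) \left(\left(\left(-7 - 7\right) - 13\right) - 39\right) = - 6 \left(1 - 24\right) \left(\left(-14 - 13\right) - 39\right) = \left(-6\right) \left(-23\right) \left(-27 - 39\right) = 138 \left(-66\right) = -9108$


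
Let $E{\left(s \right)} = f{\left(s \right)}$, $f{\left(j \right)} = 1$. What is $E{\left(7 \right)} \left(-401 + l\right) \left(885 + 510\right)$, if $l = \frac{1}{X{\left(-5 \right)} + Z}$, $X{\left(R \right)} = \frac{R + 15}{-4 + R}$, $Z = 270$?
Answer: $- \frac{270744669}{484} \approx -5.5939 \cdot 10^{5}$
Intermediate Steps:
$E{\left(s \right)} = 1$
$X{\left(R \right)} = \frac{15 + R}{-4 + R}$
$l = \frac{9}{2420}$ ($l = \frac{1}{\frac{15 - 5}{-4 - 5} + 270} = \frac{1}{\frac{1}{-9} \cdot 10 + 270} = \frac{1}{\left(- \frac{1}{9}\right) 10 + 270} = \frac{1}{- \frac{10}{9} + 270} = \frac{1}{\frac{2420}{9}} = \frac{9}{2420} \approx 0.003719$)
$E{\left(7 \right)} \left(-401 + l\right) \left(885 + 510\right) = 1 \left(-401 + \frac{9}{2420}\right) \left(885 + 510\right) = 1 \left(\left(- \frac{970411}{2420}\right) 1395\right) = 1 \left(- \frac{270744669}{484}\right) = - \frac{270744669}{484}$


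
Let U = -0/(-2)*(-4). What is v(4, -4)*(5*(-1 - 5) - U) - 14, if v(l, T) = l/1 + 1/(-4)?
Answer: -253/2 ≈ -126.50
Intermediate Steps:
v(l, T) = -1/4 + l (v(l, T) = l*1 + 1*(-1/4) = l - 1/4 = -1/4 + l)
U = 0 (U = -0*(-1)/2*(-4) = -3*0*(-4) = 0*(-4) = 0)
v(4, -4)*(5*(-1 - 5) - U) - 14 = (-1/4 + 4)*(5*(-1 - 5) - 1*0) - 14 = 15*(5*(-6) + 0)/4 - 14 = 15*(-30 + 0)/4 - 14 = (15/4)*(-30) - 14 = -225/2 - 14 = -253/2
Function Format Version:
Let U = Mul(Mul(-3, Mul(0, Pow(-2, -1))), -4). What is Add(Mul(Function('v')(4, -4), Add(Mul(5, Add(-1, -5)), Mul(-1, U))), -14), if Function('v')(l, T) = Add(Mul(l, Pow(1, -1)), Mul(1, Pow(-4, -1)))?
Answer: Rational(-253, 2) ≈ -126.50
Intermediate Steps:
Function('v')(l, T) = Add(Rational(-1, 4), l) (Function('v')(l, T) = Add(Mul(l, 1), Mul(1, Rational(-1, 4))) = Add(l, Rational(-1, 4)) = Add(Rational(-1, 4), l))
U = 0 (U = Mul(Mul(-3, Mul(0, Rational(-1, 2))), -4) = Mul(Mul(-3, 0), -4) = Mul(0, -4) = 0)
Add(Mul(Function('v')(4, -4), Add(Mul(5, Add(-1, -5)), Mul(-1, U))), -14) = Add(Mul(Add(Rational(-1, 4), 4), Add(Mul(5, Add(-1, -5)), Mul(-1, 0))), -14) = Add(Mul(Rational(15, 4), Add(Mul(5, -6), 0)), -14) = Add(Mul(Rational(15, 4), Add(-30, 0)), -14) = Add(Mul(Rational(15, 4), -30), -14) = Add(Rational(-225, 2), -14) = Rational(-253, 2)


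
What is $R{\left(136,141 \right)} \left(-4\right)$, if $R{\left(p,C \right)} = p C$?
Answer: $-76704$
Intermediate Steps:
$R{\left(p,C \right)} = C p$
$R{\left(136,141 \right)} \left(-4\right) = 141 \cdot 136 \left(-4\right) = 19176 \left(-4\right) = -76704$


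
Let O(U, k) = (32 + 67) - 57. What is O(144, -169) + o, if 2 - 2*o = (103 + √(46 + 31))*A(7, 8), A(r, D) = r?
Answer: -635/2 - 7*√77/2 ≈ -348.21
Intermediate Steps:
O(U, k) = 42 (O(U, k) = 99 - 57 = 42)
o = -719/2 - 7*√77/2 (o = 1 - (103 + √(46 + 31))*7/2 = 1 - (103 + √77)*7/2 = 1 - (721 + 7*√77)/2 = 1 + (-721/2 - 7*√77/2) = -719/2 - 7*√77/2 ≈ -390.21)
O(144, -169) + o = 42 + (-719/2 - 7*√77/2) = -635/2 - 7*√77/2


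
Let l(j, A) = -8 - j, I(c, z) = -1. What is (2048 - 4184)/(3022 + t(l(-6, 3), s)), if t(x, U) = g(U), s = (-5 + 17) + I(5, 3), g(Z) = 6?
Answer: -534/757 ≈ -0.70542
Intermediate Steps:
s = 11 (s = (-5 + 17) - 1 = 12 - 1 = 11)
t(x, U) = 6
(2048 - 4184)/(3022 + t(l(-6, 3), s)) = (2048 - 4184)/(3022 + 6) = -2136/3028 = -2136*1/3028 = -534/757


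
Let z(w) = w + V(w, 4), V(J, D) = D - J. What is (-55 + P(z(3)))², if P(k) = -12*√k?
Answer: 6241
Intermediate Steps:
z(w) = 4 (z(w) = w + (4 - w) = 4)
(-55 + P(z(3)))² = (-55 - 12*√4)² = (-55 - 12*2)² = (-55 - 24)² = (-79)² = 6241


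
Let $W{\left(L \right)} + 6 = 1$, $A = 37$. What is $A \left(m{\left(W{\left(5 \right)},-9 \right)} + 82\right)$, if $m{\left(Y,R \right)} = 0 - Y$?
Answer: $3219$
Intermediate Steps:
$W{\left(L \right)} = -5$ ($W{\left(L \right)} = -6 + 1 = -5$)
$m{\left(Y,R \right)} = - Y$
$A \left(m{\left(W{\left(5 \right)},-9 \right)} + 82\right) = 37 \left(\left(-1\right) \left(-5\right) + 82\right) = 37 \left(5 + 82\right) = 37 \cdot 87 = 3219$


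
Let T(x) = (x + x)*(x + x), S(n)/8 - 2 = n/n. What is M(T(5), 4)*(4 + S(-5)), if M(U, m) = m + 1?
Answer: 140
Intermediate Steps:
S(n) = 24 (S(n) = 16 + 8*(n/n) = 16 + 8*1 = 16 + 8 = 24)
T(x) = 4*x² (T(x) = (2*x)*(2*x) = 4*x²)
M(U, m) = 1 + m
M(T(5), 4)*(4 + S(-5)) = (1 + 4)*(4 + 24) = 5*28 = 140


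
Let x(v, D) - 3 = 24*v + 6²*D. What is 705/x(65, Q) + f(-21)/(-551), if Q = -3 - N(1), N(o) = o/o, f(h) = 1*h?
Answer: 139418/260623 ≈ 0.53494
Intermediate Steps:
f(h) = h
N(o) = 1
Q = -4 (Q = -3 - 1*1 = -3 - 1 = -4)
x(v, D) = 3 + 24*v + 36*D (x(v, D) = 3 + (24*v + 6²*D) = 3 + (24*v + 36*D) = 3 + 24*v + 36*D)
705/x(65, Q) + f(-21)/(-551) = 705/(3 + 24*65 + 36*(-4)) - 21/(-551) = 705/(3 + 1560 - 144) - 21*(-1/551) = 705/1419 + 21/551 = 705*(1/1419) + 21/551 = 235/473 + 21/551 = 139418/260623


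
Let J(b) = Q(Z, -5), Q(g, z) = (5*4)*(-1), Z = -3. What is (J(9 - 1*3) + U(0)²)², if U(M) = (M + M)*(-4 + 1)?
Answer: 400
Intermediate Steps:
Q(g, z) = -20 (Q(g, z) = 20*(-1) = -20)
J(b) = -20
U(M) = -6*M (U(M) = (2*M)*(-3) = -6*M)
(J(9 - 1*3) + U(0)²)² = (-20 + (-6*0)²)² = (-20 + 0²)² = (-20 + 0)² = (-20)² = 400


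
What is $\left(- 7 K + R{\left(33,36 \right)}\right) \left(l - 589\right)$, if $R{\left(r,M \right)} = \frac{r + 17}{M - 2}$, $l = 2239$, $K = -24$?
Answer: $\frac{4753650}{17} \approx 2.7963 \cdot 10^{5}$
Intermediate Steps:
$R{\left(r,M \right)} = \frac{17 + r}{-2 + M}$
$\left(- 7 K + R{\left(33,36 \right)}\right) \left(l - 589\right) = \left(\left(-7\right) \left(-24\right) + \frac{17 + 33}{-2 + 36}\right) \left(2239 - 589\right) = \left(168 + \frac{1}{34} \cdot 50\right) 1650 = \left(168 + \frac{25}{17}\right) 1650 = \frac{2881}{17} \cdot 1650 = \frac{4753650}{17}$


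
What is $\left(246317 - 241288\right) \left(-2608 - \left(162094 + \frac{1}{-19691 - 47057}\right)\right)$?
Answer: $- \frac{55286457818755}{66748} \approx -8.2829 \cdot 10^{8}$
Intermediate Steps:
$\left(246317 - 241288\right) \left(-2608 - \left(162094 + \frac{1}{-19691 - 47057}\right)\right) = 5029 \left(-2608 - \frac{10819450311}{66748}\right) = 5029 \left(- \frac{10993529095}{66748}\right) = - \frac{55286457818755}{66748}$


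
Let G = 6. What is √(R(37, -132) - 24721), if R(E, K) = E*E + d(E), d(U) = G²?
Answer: 2*I*√5829 ≈ 152.7*I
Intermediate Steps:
d(U) = 36 (d(U) = 6² = 36)
R(E, K) = 36 + E² (R(E, K) = E*E + 36 = E² + 36 = 36 + E²)
√(R(37, -132) - 24721) = √((36 + 37²) - 24721) = √((36 + 1369) - 24721) = √(1405 - 24721) = √(-23316) = 2*I*√5829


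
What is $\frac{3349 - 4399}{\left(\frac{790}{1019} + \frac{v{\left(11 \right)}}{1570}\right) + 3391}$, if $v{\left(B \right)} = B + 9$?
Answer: $- \frac{167982150}{542628421} \approx -0.30957$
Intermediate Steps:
$v{\left(B \right)} = 9 + B$
$\frac{3349 - 4399}{\left(\frac{790}{1019} + \frac{v{\left(11 \right)}}{1570}\right) + 3391} = \frac{3349 - 4399}{\left(\frac{790}{1019} + \frac{9 + 11}{1570}\right) + 3391} = - \frac{1050}{\left(790 \cdot \frac{1}{1019} + 20 \cdot \frac{1}{1570}\right) + 3391} = - \frac{1050}{\left(\frac{790}{1019} + \frac{2}{157}\right) + 3391} = - \frac{1050}{\frac{126068}{159983} + 3391} = - \frac{1050}{\frac{542628421}{159983}} = \left(-1050\right) \frac{159983}{542628421} = - \frac{167982150}{542628421}$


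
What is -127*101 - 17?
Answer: -12844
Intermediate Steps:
-127*101 - 17 = -12827 - 17 = -12844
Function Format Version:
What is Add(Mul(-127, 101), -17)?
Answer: -12844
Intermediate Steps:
Add(Mul(-127, 101), -17) = Add(-12827, -17) = -12844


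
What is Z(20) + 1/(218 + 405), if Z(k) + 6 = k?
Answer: 8723/623 ≈ 14.002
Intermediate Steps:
Z(k) = -6 + k
Z(20) + 1/(218 + 405) = (-6 + 20) + 1/(218 + 405) = 14 + 1/623 = 8723/623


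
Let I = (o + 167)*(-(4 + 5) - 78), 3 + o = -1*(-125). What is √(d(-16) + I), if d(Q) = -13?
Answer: 2*I*√6289 ≈ 158.61*I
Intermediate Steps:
o = 122 (o = -3 - 1*(-125) = -3 + 125 = 122)
I = -25143 (I = (122 + 167)*(-(4 + 5) - 78) = 289*(-1*9 - 78) = 289*(-9 - 78) = 289*(-87) = -25143)
√(d(-16) + I) = √(-13 - 25143) = √(-25156) = 2*I*√6289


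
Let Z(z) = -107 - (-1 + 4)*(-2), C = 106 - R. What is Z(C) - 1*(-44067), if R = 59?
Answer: 43966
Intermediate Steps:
C = 47 (C = 106 - 1*59 = 106 - 59 = 47)
Z(z) = -101 (Z(z) = -107 - 3*(-2) = -107 - 1*(-6) = -107 + 6 = -101)
Z(C) - 1*(-44067) = -101 - 1*(-44067) = -101 + 44067 = 43966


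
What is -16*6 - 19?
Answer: -115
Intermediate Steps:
-16*6 - 19 = -96 - 19 = -115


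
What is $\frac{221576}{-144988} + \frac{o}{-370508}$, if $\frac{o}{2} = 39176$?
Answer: $- \frac{5840986274}{3357450869} \approx -1.7397$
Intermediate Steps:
$o = 78352$ ($o = 2 \cdot 39176 = 78352$)
$\frac{221576}{-144988} + \frac{o}{-370508} = \frac{221576}{-144988} + \frac{78352}{-370508} = 221576 \left(- \frac{1}{144988}\right) + 78352 \left(- \frac{1}{370508}\right) = - \frac{55394}{36247} - \frac{19588}{92627} = - \frac{5840986274}{3357450869}$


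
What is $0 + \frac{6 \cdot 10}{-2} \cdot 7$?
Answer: $-210$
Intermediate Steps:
$0 + \frac{6 \cdot 10}{-2} \cdot 7 = 0 + 60 \left(- \frac{1}{2}\right) 7 = 0 - 210 = -210$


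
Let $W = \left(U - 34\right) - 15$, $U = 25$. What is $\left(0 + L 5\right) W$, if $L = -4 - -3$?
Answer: $120$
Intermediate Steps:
$L = -1$ ($L = -4 + 3 = -1$)
$W = -24$ ($W = \left(25 - 34\right) - 15 = -9 - 15 = -24$)
$\left(0 + L 5\right) W = \left(0 - 5\right) \left(-24\right) = \left(-5\right) \left(-24\right) = 120$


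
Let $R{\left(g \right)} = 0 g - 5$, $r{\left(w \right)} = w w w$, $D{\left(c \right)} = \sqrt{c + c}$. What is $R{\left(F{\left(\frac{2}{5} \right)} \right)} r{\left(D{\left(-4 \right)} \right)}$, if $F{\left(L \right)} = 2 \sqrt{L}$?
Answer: $80 i \sqrt{2} \approx 113.14 i$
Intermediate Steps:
$D{\left(c \right)} = \sqrt{2} \sqrt{c}$ ($D{\left(c \right)} = \sqrt{2 c} = \sqrt{2} \sqrt{c}$)
$r{\left(w \right)} = w^{3}$ ($r{\left(w \right)} = w^{2} w = w^{3}$)
$R{\left(g \right)} = -5$ ($R{\left(g \right)} = 0 - 5 = -5$)
$R{\left(F{\left(\frac{2}{5} \right)} \right)} r{\left(D{\left(-4 \right)} \right)} = - 5 \left(\sqrt{2} \sqrt{-4}\right)^{3} = - 5 \left(\sqrt{2} \cdot 2 i\right)^{3} = - 5 \left(2 i \sqrt{2}\right)^{3} = - 5 \left(- 16 i \sqrt{2}\right) = 80 i \sqrt{2}$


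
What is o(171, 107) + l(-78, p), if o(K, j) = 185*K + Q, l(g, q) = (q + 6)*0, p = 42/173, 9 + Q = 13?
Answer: 31639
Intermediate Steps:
Q = 4 (Q = -9 + 13 = 4)
p = 42/173 (p = 42*(1/173) = 42/173 ≈ 0.24277)
l(g, q) = 0 (l(g, q) = (6 + q)*0 = 0)
o(K, j) = 4 + 185*K (o(K, j) = 185*K + 4 = 4 + 185*K)
o(171, 107) + l(-78, p) = (4 + 185*171) + 0 = (4 + 31635) + 0 = 31639 + 0 = 31639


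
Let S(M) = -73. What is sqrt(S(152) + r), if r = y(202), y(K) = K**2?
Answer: sqrt(40731) ≈ 201.82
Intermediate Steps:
r = 40804 (r = 202**2 = 40804)
sqrt(S(152) + r) = sqrt(-73 + 40804) = sqrt(40731)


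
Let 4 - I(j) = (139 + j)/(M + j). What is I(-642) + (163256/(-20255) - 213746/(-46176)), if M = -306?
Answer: 108889081/2841857520 ≈ 0.038316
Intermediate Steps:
I(j) = 4 - (139 + j)/(-306 + j)
I(-642) + (163256/(-20255) - 213746/(-46176)) = (-1363 + 3*(-642))/(-306 - 642) + (163256/(-20255) - 213746/(-46176)) = (-1363 - 1926)/(-948) + (163256*(-1/20255) - 213746*(-1/46176)) = -1/948*(-3289) + (-163256/20255 + 8221/1776) = 3289/948 - 123426301/35972880 = 108889081/2841857520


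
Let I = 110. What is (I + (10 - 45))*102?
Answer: 7650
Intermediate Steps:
(I + (10 - 45))*102 = (110 + (10 - 45))*102 = (110 - 35)*102 = 75*102 = 7650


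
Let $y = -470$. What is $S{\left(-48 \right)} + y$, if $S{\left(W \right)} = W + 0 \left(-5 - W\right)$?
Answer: $-518$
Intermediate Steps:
$S{\left(W \right)} = W$ ($S{\left(W \right)} = W + 0 = W$)
$S{\left(-48 \right)} + y = -48 - 470 = -518$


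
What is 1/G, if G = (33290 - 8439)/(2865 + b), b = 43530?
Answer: 46395/24851 ≈ 1.8669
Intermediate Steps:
G = 24851/46395 (G = (33290 - 8439)/(2865 + 43530) = 24851/46395 ≈ 0.53564)
1/G = 1/(24851/46395) = 46395/24851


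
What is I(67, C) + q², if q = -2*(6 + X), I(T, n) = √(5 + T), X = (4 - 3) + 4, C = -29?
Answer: 484 + 6*√2 ≈ 492.49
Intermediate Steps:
X = 5 (X = 1 + 4 = 5)
q = -22 (q = -2*(6 + 5) = -2*11 = -22)
I(67, C) + q² = √(5 + 67) + (-22)² = √72 + 484 = 6*√2 + 484 = 484 + 6*√2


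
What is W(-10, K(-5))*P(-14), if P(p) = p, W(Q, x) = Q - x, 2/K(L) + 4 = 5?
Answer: 168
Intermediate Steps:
K(L) = 2 (K(L) = 2/(-4 + 5) = 2/1 = 2*1 = 2)
W(-10, K(-5))*P(-14) = (-10 - 1*2)*(-14) = (-10 - 2)*(-14) = -12*(-14) = 168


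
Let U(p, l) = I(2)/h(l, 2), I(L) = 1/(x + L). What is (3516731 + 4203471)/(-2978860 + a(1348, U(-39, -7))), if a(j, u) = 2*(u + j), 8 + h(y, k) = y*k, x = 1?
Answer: -254766666/98213413 ≈ -2.5940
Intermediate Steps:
I(L) = 1/(1 + L)
h(y, k) = -8 + k*y (h(y, k) = -8 + y*k = -8 + k*y)
U(p, l) = 1/(3*(-8 + 2*l)) (U(p, l) = 1/((1 + 2)*(-8 + 2*l)) = 1/(3*(-8 + 2*l)))
a(j, u) = 2*j + 2*u (a(j, u) = 2*(j + u) = 2*j + 2*u)
(3516731 + 4203471)/(-2978860 + a(1348, U(-39, -7))) = (3516731 + 4203471)/(-2978860 + (2*1348 + 2*(1/(6*(-4 - 7))))) = 7720202/(-2978860 + (2696 + 2*((⅙)/(-11)))) = 7720202/(-2978860 + (2696 + 2*((⅙)*(-1/11)))) = 7720202/(-2978860 + (2696 + 2*(-1/66))) = 7720202/(-2978860 + (2696 - 1/33)) = 7720202/(-2978860 + 88967/33) = 7720202/(-98213413/33) = 7720202*(-33/98213413) = -254766666/98213413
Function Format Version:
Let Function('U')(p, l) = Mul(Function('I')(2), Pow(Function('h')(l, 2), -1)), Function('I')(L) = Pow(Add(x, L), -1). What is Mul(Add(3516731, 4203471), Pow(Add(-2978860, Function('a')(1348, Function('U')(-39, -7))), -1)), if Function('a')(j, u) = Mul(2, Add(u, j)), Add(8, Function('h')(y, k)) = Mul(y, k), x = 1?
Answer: Rational(-254766666, 98213413) ≈ -2.5940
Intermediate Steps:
Function('I')(L) = Pow(Add(1, L), -1)
Function('h')(y, k) = Add(-8, Mul(k, y)) (Function('h')(y, k) = Add(-8, Mul(y, k)) = Add(-8, Mul(k, y)))
Function('U')(p, l) = Mul(Rational(1, 3), Pow(Add(-8, Mul(2, l)), -1)) (Function('U')(p, l) = Mul(Pow(Add(1, 2), -1), Pow(Add(-8, Mul(2, l)), -1)) = Mul(Pow(3, -1), Pow(Add(-8, Mul(2, l)), -1)) = Mul(Rational(1, 3), Pow(Add(-8, Mul(2, l)), -1)))
Function('a')(j, u) = Add(Mul(2, j), Mul(2, u)) (Function('a')(j, u) = Mul(2, Add(j, u)) = Add(Mul(2, j), Mul(2, u)))
Mul(Add(3516731, 4203471), Pow(Add(-2978860, Function('a')(1348, Function('U')(-39, -7))), -1)) = Mul(Add(3516731, 4203471), Pow(Add(-2978860, Add(Mul(2, 1348), Mul(2, Mul(Rational(1, 6), Pow(Add(-4, -7), -1))))), -1)) = Mul(7720202, Pow(Add(-2978860, Add(2696, Mul(2, Mul(Rational(1, 6), Pow(-11, -1))))), -1)) = Mul(7720202, Pow(Add(-2978860, Add(2696, Mul(2, Mul(Rational(1, 6), Rational(-1, 11))))), -1)) = Mul(7720202, Pow(Add(-2978860, Add(2696, Mul(2, Rational(-1, 66)))), -1)) = Mul(7720202, Pow(Add(-2978860, Add(2696, Rational(-1, 33))), -1)) = Mul(7720202, Pow(Add(-2978860, Rational(88967, 33)), -1)) = Mul(7720202, Pow(Rational(-98213413, 33), -1)) = Mul(7720202, Rational(-33, 98213413)) = Rational(-254766666, 98213413)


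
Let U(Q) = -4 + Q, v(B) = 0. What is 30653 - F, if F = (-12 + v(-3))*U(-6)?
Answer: 30533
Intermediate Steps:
F = 120 (F = (-12 + 0)*(-4 - 6) = -12*(-10) = 120)
30653 - F = 30653 - 1*120 = 30653 - 120 = 30533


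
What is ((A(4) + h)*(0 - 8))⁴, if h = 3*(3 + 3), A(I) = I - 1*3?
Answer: 533794816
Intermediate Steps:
A(I) = -3 + I (A(I) = I - 3 = -3 + I)
h = 18 (h = 3*6 = 18)
((A(4) + h)*(0 - 8))⁴ = (((-3 + 4) + 18)*(0 - 8))⁴ = ((1 + 18)*(-8))⁴ = (19*(-8))⁴ = (-152)⁴ = 533794816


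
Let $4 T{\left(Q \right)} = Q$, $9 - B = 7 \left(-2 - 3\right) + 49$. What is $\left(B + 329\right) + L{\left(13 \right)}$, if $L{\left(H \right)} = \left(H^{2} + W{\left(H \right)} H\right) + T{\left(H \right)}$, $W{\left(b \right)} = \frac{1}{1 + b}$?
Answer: $\frac{13921}{28} \approx 497.18$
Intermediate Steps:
$B = -5$ ($B = 9 - \left(7 \left(-2 - 3\right) + 49\right) = 9 - \left(7 \left(-5\right) + 49\right) = 9 - \left(-35 + 49\right) = 9 - 14 = -5$)
$T{\left(Q \right)} = \frac{Q}{4}$
$L{\left(H \right)} = H^{2} + \frac{H}{4} + \frac{H}{1 + H}$ ($L{\left(H \right)} = \left(H^{2} + \frac{H}{1 + H}\right) + \frac{H}{4} = H^{2} + \frac{H}{4} + \frac{H}{1 + H}$)
$\left(B + 329\right) + L{\left(13 \right)} = \left(-5 + 329\right) + \frac{1}{4} \cdot 13 \frac{1}{1 + 13} \left(4 + \left(1 + 13\right) \left(1 + 4 \cdot 13\right)\right) = 324 + \frac{1}{4} \cdot 13 \cdot \frac{1}{14} \left(4 + 14 \left(1 + 52\right)\right) = 324 + \frac{1}{4} \cdot 13 \cdot \frac{1}{14} \left(4 + 14 \cdot 53\right) = 324 + \frac{1}{4} \cdot 13 \cdot \frac{1}{14} \left(4 + 742\right) = 324 + \frac{1}{4} \cdot 13 \cdot \frac{1}{14} \cdot 746 = 324 + \frac{4849}{28} = \frac{13921}{28}$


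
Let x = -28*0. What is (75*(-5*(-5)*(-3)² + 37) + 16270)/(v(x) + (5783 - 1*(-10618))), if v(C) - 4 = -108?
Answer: 35920/16297 ≈ 2.2041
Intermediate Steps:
x = 0
v(C) = -104 (v(C) = 4 - 108 = -104)
(75*(-5*(-5)*(-3)² + 37) + 16270)/(v(x) + (5783 - 1*(-10618))) = (75*(-5*(-5)*(-3)² + 37) + 16270)/(-104 + (5783 - 1*(-10618))) = (75*(25*9 + 37) + 16270)/(-104 + (5783 + 10618)) = (75*(225 + 37) + 16270)/(-104 + 16401) = (75*262 + 16270)/16297 = (19650 + 16270)*(1/16297) = 35920*(1/16297) = 35920/16297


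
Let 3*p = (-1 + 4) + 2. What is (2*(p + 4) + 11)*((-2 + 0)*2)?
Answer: -268/3 ≈ -89.333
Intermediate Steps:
p = 5/3 (p = ((-1 + 4) + 2)/3 = (3 + 2)/3 = (1/3)*5 = 5/3 ≈ 1.6667)
(2*(p + 4) + 11)*((-2 + 0)*2) = (2*(5/3 + 4) + 11)*((-2 + 0)*2) = (2*(17/3) + 11)*(-2*2) = (34/3 + 11)*(-4) = (67/3)*(-4) = -268/3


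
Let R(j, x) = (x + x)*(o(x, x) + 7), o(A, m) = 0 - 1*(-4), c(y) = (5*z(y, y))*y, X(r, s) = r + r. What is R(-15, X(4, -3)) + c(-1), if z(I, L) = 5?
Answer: 151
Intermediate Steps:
X(r, s) = 2*r
c(y) = 25*y (c(y) = (5*5)*y = 25*y)
o(A, m) = 4 (o(A, m) = 0 + 4 = 4)
R(j, x) = 22*x (R(j, x) = (x + x)*(4 + 7) = (2*x)*11 = 22*x)
R(-15, X(4, -3)) + c(-1) = 22*(2*4) + 25*(-1) = 22*8 - 25 = 176 - 25 = 151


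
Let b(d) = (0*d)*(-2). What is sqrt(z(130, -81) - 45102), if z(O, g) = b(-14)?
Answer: I*sqrt(45102) ≈ 212.37*I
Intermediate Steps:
b(d) = 0 (b(d) = 0*(-2) = 0)
z(O, g) = 0
sqrt(z(130, -81) - 45102) = sqrt(0 - 45102) = sqrt(-45102) = I*sqrt(45102)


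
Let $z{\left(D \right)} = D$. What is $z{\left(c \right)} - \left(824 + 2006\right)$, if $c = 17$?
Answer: $-2813$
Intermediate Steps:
$z{\left(c \right)} - \left(824 + 2006\right) = 17 - \left(824 + 2006\right) = 17 - 2830 = -2813$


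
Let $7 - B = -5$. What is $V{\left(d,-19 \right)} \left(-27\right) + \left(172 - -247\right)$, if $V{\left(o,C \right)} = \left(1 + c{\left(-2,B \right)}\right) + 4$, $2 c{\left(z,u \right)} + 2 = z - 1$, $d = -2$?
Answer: $\frac{703}{2} \approx 351.5$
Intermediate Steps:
$B = 12$ ($B = 7 - -5 = 7 + 5 = 12$)
$c{\left(z,u \right)} = - \frac{3}{2} + \frac{z}{2}$ ($c{\left(z,u \right)} = -1 + \frac{z - 1}{2} = -1 + \frac{-1 + z}{2} = -1 + \left(- \frac{1}{2} + \frac{z}{2}\right) = - \frac{3}{2} + \frac{z}{2}$)
$V{\left(o,C \right)} = \frac{5}{2}$ ($V{\left(o,C \right)} = \left(1 + \left(- \frac{3}{2} + \frac{1}{2} \left(-2\right)\right)\right) + 4 = \left(1 - \frac{5}{2}\right) + 4 = - \frac{3}{2} + 4 = \frac{5}{2}$)
$V{\left(d,-19 \right)} \left(-27\right) + \left(172 - -247\right) = \frac{5}{2} \left(-27\right) + \left(172 - -247\right) = - \frac{135}{2} + \left(172 + 247\right) = - \frac{135}{2} + 419 = \frac{703}{2}$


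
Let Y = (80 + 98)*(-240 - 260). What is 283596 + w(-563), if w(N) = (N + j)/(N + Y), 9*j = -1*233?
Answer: 228597382232/806067 ≈ 2.8360e+5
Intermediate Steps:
Y = -89000 (Y = 178*(-500) = -89000)
j = -233/9 (j = (-1*233)/9 = (⅑)*(-233) = -233/9 ≈ -25.889)
w(N) = (-233/9 + N)/(-89000 + N) (w(N) = (N - 233/9)/(N - 89000) = (-233/9 + N)/(-89000 + N))
283596 + w(-563) = 283596 + (-233/9 - 563)/(-89000 - 563) = 283596 - 5300/9/(-89563) = 283596 - 1/89563*(-5300/9) = 283596 + 5300/806067 = 228597382232/806067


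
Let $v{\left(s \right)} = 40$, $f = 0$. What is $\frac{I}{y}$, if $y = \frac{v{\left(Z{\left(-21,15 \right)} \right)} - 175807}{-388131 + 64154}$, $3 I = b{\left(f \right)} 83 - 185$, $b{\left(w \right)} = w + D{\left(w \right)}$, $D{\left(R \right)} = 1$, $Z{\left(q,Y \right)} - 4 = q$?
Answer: $- \frac{11015218}{175767} \approx -62.669$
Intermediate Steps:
$Z{\left(q,Y \right)} = 4 + q$
$b{\left(w \right)} = 1 + w$ ($b{\left(w \right)} = w + 1 = 1 + w$)
$I = -34$ ($I = \frac{\left(1 + 0\right) 83 - 185}{3} = \frac{1 \cdot 83 - 185}{3} = \frac{83 - 185}{3} = \frac{1}{3} \left(-102\right) = -34$)
$y = \frac{175767}{323977}$ ($y = \frac{40 - 175807}{-388131 + 64154} = - \frac{175767}{-323977} = \left(-175767\right) \left(- \frac{1}{323977}\right) = \frac{175767}{323977} \approx 0.54253$)
$\frac{I}{y} = - \frac{34}{\frac{175767}{323977}} = \left(-34\right) \frac{323977}{175767} = - \frac{11015218}{175767}$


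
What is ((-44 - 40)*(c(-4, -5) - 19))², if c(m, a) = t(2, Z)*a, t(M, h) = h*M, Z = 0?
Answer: 2547216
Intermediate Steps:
t(M, h) = M*h
c(m, a) = 0 (c(m, a) = (2*0)*a = 0*a = 0)
((-44 - 40)*(c(-4, -5) - 19))² = ((-44 - 40)*(0 - 19))² = (-84*(-19))² = 1596² = 2547216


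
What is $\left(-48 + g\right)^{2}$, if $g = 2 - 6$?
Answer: $2704$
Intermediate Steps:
$g = -4$ ($g = 2 - 6 = -4$)
$\left(-48 + g\right)^{2} = \left(-48 - 4\right)^{2} = \left(-52\right)^{2} = 2704$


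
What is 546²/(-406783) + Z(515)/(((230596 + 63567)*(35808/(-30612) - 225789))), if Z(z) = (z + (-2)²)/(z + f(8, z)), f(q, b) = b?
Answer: -307850129184038438463/420065340667976139290 ≈ -0.73286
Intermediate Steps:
Z(z) = (4 + z)/(2*z) (Z(z) = (z + (-2)²)/(z + z) = (z + 4)/((2*z)) = (4 + z)*(1/(2*z)) = (4 + z)/(2*z))
546²/(-406783) + Z(515)/(((230596 + 63567)*(35808/(-30612) - 225789))) = 546²/(-406783) + ((½)*(4 + 515)/515)/(((230596 + 63567)*(35808/(-30612) - 225789))) = 298116*(-1/406783) + ((½)*(1/515)*519)/((294163*(35808*(-1/30612) - 225789))) = -1764/2407 + 519/(1030*((294163*(-2984/2551 - 225789)))) = -1764/2407 + 519/(1030*((294163*(-575990723/2551)))) = -1764/2407 + 519/(1030*(-169435159049849/2551)) = -1764/2407 + (519/1030)*(-2551/169435159049849) = -1764/2407 - 1323969/174518213821344470 = -307850129184038438463/420065340667976139290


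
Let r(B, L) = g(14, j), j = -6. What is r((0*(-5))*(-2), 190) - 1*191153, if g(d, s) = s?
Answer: -191159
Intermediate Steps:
r(B, L) = -6
r((0*(-5))*(-2), 190) - 1*191153 = -6 - 1*191153 = -6 - 191153 = -191159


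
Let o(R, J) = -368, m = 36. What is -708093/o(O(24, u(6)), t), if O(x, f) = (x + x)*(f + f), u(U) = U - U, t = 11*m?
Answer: 708093/368 ≈ 1924.2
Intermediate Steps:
t = 396 (t = 11*36 = 396)
u(U) = 0
O(x, f) = 4*f*x (O(x, f) = (2*x)*(2*f) = 4*f*x)
-708093/o(O(24, u(6)), t) = -708093/(-368) = -708093*(-1/368) = 708093/368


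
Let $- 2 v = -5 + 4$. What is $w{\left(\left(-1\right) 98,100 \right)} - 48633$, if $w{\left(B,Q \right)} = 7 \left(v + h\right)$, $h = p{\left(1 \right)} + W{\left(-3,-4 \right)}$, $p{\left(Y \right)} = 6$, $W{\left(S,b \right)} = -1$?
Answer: $- \frac{97189}{2} \approx -48595.0$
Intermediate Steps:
$h = 5$ ($h = 6 - 1 = 5$)
$v = \frac{1}{2}$ ($v = - \frac{-5 + 4}{2} = \left(- \frac{1}{2}\right) \left(-1\right) = \frac{1}{2} \approx 0.5$)
$w{\left(B,Q \right)} = \frac{77}{2}$ ($w{\left(B,Q \right)} = 7 \left(\frac{1}{2} + 5\right) = 7 \cdot \frac{11}{2} = \frac{77}{2}$)
$w{\left(\left(-1\right) 98,100 \right)} - 48633 = \frac{77}{2} - 48633 = - \frac{97189}{2}$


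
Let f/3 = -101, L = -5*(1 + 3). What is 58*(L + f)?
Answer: -18734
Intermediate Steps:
L = -20 (L = -5*4 = -20)
f = -303 (f = 3*(-101) = -303)
58*(L + f) = 58*(-20 - 303) = 58*(-323) = -18734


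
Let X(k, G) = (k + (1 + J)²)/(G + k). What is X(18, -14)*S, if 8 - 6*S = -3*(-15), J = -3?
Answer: -407/12 ≈ -33.917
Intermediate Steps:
X(k, G) = (4 + k)/(G + k) (X(k, G) = (k + (1 - 3)²)/(G + k) = (k + (-2)²)/(G + k) = (k + 4)/(G + k) = (4 + k)/(G + k))
S = -37/6 (S = 4/3 - (-1)*(-15)/2 = 4/3 - ⅙*45 = 4/3 - 15/2 = -37/6 ≈ -6.1667)
X(18, -14)*S = ((4 + 18)/(-14 + 18))*(-37/6) = (22/4)*(-37/6) = ((¼)*22)*(-37/6) = (11/2)*(-37/6) = -407/12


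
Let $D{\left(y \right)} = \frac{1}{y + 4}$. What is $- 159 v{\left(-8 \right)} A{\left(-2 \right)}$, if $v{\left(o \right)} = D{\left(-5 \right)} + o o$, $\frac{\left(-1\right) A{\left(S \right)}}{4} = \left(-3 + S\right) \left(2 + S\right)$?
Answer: $0$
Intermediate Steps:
$A{\left(S \right)} = - 4 \left(-3 + S\right) \left(2 + S\right)$
$D{\left(y \right)} = \frac{1}{4 + y}$
$v{\left(o \right)} = -1 + o^{2}$ ($v{\left(o \right)} = \frac{1}{4 - 5} + o o = \frac{1}{-1} + o^{2} = -1 + o^{2}$)
$- 159 v{\left(-8 \right)} A{\left(-2 \right)} = - 159 \left(-1 + \left(-8\right)^{2}\right) \left(24 - 4 \left(-2\right)^{2} + 4 \left(-2\right)\right) = - 159 \left(-1 + 64\right) \left(24 - 16 - 8\right) = \left(-159\right) 63 \left(24 - 16 - 8\right) = \left(-10017\right) 0 = 0$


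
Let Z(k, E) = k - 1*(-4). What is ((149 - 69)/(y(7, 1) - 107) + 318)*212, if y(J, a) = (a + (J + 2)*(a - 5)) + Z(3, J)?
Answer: 1816840/27 ≈ 67290.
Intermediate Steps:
Z(k, E) = 4 + k (Z(k, E) = k + 4 = 4 + k)
y(J, a) = 7 + a + (-5 + a)*(2 + J) (y(J, a) = (a + (J + 2)*(a - 5)) + (4 + 3) = (a + (2 + J)*(-5 + a)) + 7 = (a + (-5 + a)*(2 + J)) + 7 = 7 + a + (-5 + a)*(2 + J))
((149 - 69)/(y(7, 1) - 107) + 318)*212 = ((149 - 69)/((-3 - 5*7 + 3*1 + 7*1) - 107) + 318)*212 = (80/((-3 - 35 + 3 + 7) - 107) + 318)*212 = (80/(-28 - 107) + 318)*212 = (80/(-135) + 318)*212 = (80*(-1/135) + 318)*212 = (-16/27 + 318)*212 = (8570/27)*212 = 1816840/27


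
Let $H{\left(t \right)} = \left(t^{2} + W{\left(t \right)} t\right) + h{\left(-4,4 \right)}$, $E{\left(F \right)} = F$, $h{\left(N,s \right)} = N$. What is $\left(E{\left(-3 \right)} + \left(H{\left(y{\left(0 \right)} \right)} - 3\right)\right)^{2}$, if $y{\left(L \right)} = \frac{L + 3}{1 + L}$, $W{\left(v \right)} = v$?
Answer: $64$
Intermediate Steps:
$y{\left(L \right)} = \frac{3 + L}{1 + L}$
$H{\left(t \right)} = -4 + 2 t^{2}$ ($H{\left(t \right)} = \left(t^{2} + t t\right) - 4 = \left(t^{2} + t^{2}\right) - 4 = 2 t^{2} - 4 = -4 + 2 t^{2}$)
$\left(E{\left(-3 \right)} + \left(H{\left(y{\left(0 \right)} \right)} - 3\right)\right)^{2} = \left(-3 - \left(7 - 2 \frac{\left(3 + 0\right)^{2}}{\left(1 + 0\right)^{2}}\right)\right)^{2} = \left(-3 - \left(7 - 18\right)\right)^{2} = \left(-3 + \left(\left(-4 + 2 \cdot 9\right) - 3\right)\right)^{2} = \left(-3 + \left(\left(-4 + 18\right) - 3\right)\right)^{2} = \left(-3 + \left(14 - 3\right)\right)^{2} = \left(-3 + 11\right)^{2} = 8^{2} = 64$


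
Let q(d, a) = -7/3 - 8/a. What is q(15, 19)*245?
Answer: -38465/57 ≈ -674.82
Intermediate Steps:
q(d, a) = -7/3 - 8/a (q(d, a) = -7*1/3 - 8/a = -7/3 - 8/a)
q(15, 19)*245 = (-7/3 - 8/19)*245 = -157/57*245 = -38465/57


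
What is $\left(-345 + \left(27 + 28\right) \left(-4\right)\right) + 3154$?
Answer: $2589$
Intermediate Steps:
$\left(-345 + \left(27 + 28\right) \left(-4\right)\right) + 3154 = \left(-345 + 55 \left(-4\right)\right) + 3154 = \left(-345 - 220\right) + 3154 = -565 + 3154 = 2589$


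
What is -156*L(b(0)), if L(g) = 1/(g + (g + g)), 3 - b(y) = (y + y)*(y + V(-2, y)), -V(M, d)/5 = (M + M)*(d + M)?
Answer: -52/3 ≈ -17.333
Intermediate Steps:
V(M, d) = -10*M*(M + d) (V(M, d) = -5*(M + M)*(d + M) = -5*2*M*(M + d) = -10*M*(M + d))
b(y) = 3 - 2*y*(-40 + 21*y) (b(y) = 3 - (y + y)*(y - 10*(-2)*(-2 + y)) = 3 - 2*y*(y + (-40 + 20*y)) = 3 - 2*y*(-40 + 21*y))
L(g) = 1/(3*g) (L(g) = 1/(g + 2*g) = 1/(3*g))
-156*L(b(0)) = -52/(3 - 42*0² + 80*0) = -52/(3 - 42*0 + 0) = -52/(3 + 0 + 0) = -52/3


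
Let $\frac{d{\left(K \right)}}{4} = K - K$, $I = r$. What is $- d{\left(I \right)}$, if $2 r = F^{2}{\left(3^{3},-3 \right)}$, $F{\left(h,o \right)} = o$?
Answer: $0$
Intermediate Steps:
$r = \frac{9}{2}$ ($r = \frac{\left(-3\right)^{2}}{2} = \frac{1}{2} \cdot 9 = \frac{9}{2} \approx 4.5$)
$I = \frac{9}{2} \approx 4.5$
$d{\left(K \right)} = 0$ ($d{\left(K \right)} = 4 \left(K - K\right) = 4 \cdot 0 = 0$)
$- d{\left(I \right)} = \left(-1\right) 0 = 0$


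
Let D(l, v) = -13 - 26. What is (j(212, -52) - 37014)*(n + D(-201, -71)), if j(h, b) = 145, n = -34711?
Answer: 1281197750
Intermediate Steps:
D(l, v) = -39
(j(212, -52) - 37014)*(n + D(-201, -71)) = (145 - 37014)*(-34711 - 39) = -36869*(-34750) = 1281197750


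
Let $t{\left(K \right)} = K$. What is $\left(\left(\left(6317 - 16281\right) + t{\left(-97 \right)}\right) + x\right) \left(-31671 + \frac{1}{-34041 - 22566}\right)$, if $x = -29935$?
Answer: $\frac{23901613572936}{18869} \approx 1.2667 \cdot 10^{9}$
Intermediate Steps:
$\left(\left(\left(6317 - 16281\right) + t{\left(-97 \right)}\right) + x\right) \left(-31671 + \frac{1}{-34041 - 22566}\right) = \left(\left(\left(6317 - 16281\right) - 97\right) - 29935\right) \left(-31671 + \frac{1}{-34041 - 22566}\right) = \left(\left(-9964 - 97\right) - 29935\right) \left(-31671 + \frac{1}{-56607}\right) = \left(-10061 - 29935\right) \left(-31671 - \frac{1}{56607}\right) = \left(-39996\right) \left(- \frac{1792800298}{56607}\right) = \frac{23901613572936}{18869}$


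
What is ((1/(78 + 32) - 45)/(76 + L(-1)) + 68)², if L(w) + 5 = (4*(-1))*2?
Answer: 4437291769/980100 ≈ 4527.4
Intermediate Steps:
L(w) = -13 (L(w) = -5 + (4*(-1))*2 = -5 - 4*2 = -5 - 8 = -13)
((1/(78 + 32) - 45)/(76 + L(-1)) + 68)² = ((1/(78 + 32) - 45)/(76 - 13) + 68)² = ((1/110 - 45)/63 + 68)² = ((1/110 - 45)*(1/63) + 68)² = (-4949/110*1/63 + 68)² = (-707/990 + 68)² = (66613/990)² = 4437291769/980100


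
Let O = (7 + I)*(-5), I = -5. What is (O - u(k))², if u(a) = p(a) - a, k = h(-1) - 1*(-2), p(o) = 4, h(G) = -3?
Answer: 225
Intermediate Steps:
O = -10 (O = (7 - 5)*(-5) = 2*(-5) = -10)
k = -1 (k = -3 - 1*(-2) = -3 + 2 = -1)
u(a) = 4 - a
(O - u(k))² = (-10 - (4 - 1*(-1)))² = (-10 - (4 + 1))² = (-10 - 1*5)² = (-10 - 5)² = (-15)² = 225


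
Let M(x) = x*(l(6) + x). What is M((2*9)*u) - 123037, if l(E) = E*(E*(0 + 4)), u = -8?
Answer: -123037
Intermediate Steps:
l(E) = 4*E² (l(E) = E*(E*4) = E*(4*E) = 4*E²)
M(x) = x*(144 + x) (M(x) = x*(4*6² + x) = x*(4*36 + x) = x*(144 + x))
M((2*9)*u) - 123037 = ((2*9)*(-8))*(144 + (2*9)*(-8)) - 123037 = (18*(-8))*(144 + 18*(-8)) - 123037 = -144*(144 - 144) - 123037 = -144*0 - 123037 = 0 - 123037 = -123037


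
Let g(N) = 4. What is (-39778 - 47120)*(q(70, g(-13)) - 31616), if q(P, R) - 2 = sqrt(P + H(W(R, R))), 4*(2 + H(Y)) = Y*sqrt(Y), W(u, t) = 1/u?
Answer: 2747193372 - 43449*sqrt(4354)/4 ≈ 2.7465e+9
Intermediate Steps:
W(u, t) = 1/u
H(Y) = -2 + Y**(3/2)/4 (H(Y) = -2 + (Y*sqrt(Y))/4 = -2 + Y**(3/2)/4)
q(P, R) = 2 + sqrt(-2 + P + (1/R)**(3/2)/4) (q(P, R) = 2 + sqrt(P + (-2 + (1/R)**(3/2)/4)) = 2 + sqrt(-2 + P + (1/R)**(3/2)/4))
(-39778 - 47120)*(q(70, g(-13)) - 31616) = (-39778 - 47120)*((2 + sqrt(-8 + (1/4)**(3/2) + 4*70)/2) - 31616) = -86898*((2 + sqrt(-8 + (1/4)**(3/2) + 280)/2) - 31616) = -86898*((2 + sqrt(-8 + 1/8 + 280)/2) - 31616) = -86898*((2 + sqrt(2177/8)/2) - 31616) = -86898*((2 + (sqrt(4354)/4)/2) - 31616) = -86898*((2 + sqrt(4354)/8) - 31616) = -86898*(-31614 + sqrt(4354)/8) = 2747193372 - 43449*sqrt(4354)/4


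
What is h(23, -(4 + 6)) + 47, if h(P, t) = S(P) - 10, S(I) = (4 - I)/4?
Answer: 129/4 ≈ 32.250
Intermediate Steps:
S(I) = 1 - I/4 (S(I) = (4 - I)*(1/4) = 1 - I/4)
h(P, t) = -9 - P/4 (h(P, t) = (1 - P/4) - 10 = -9 - P/4)
h(23, -(4 + 6)) + 47 = (-9 - 1/4*23) + 47 = (-9 - 23/4) + 47 = -59/4 + 47 = 129/4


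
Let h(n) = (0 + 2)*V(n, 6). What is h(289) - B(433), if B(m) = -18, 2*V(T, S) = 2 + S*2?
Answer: 32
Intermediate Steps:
V(T, S) = 1 + S (V(T, S) = (2 + S*2)/2 = (2 + 2*S)/2 = 1 + S)
h(n) = 14 (h(n) = (0 + 2)*(1 + 6) = 2*7 = 14)
h(289) - B(433) = 14 - 1*(-18) = 14 + 18 = 32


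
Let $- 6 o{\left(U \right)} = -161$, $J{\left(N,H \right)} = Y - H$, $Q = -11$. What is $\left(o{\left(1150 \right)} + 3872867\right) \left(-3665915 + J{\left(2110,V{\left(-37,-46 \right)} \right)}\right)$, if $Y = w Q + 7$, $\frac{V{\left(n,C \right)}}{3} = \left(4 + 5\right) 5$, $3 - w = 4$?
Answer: $- \frac{42594458176808}{3} \approx -1.4198 \cdot 10^{13}$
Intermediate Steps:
$w = -1$ ($w = 3 - 4 = -1$)
$V{\left(n,C \right)} = 135$ ($V{\left(n,C \right)} = 3 \left(4 + 5\right) 5 = 3 \cdot 9 \cdot 5 = 3 \cdot 45 = 135$)
$Y = 18$ ($Y = \left(-1\right) \left(-11\right) + 7 = 11 + 7 = 18$)
$J{\left(N,H \right)} = 18 - H$
$o{\left(U \right)} = \frac{161}{6}$ ($o{\left(U \right)} = \left(- \frac{1}{6}\right) \left(-161\right) = \frac{161}{6}$)
$\left(o{\left(1150 \right)} + 3872867\right) \left(-3665915 + J{\left(2110,V{\left(-37,-46 \right)} \right)}\right) = \left(\frac{161}{6} + 3872867\right) \left(-3665915 + \left(18 - 135\right)\right) = \frac{23237363 \left(-3665915 + \left(18 - 135\right)\right)}{6} = \frac{23237363 \left(-3665915 - 117\right)}{6} = \frac{23237363}{6} \left(-3666032\right) = - \frac{42594458176808}{3}$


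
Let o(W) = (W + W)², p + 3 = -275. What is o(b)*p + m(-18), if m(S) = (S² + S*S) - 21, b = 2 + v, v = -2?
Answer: 627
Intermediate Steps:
p = -278 (p = -3 - 275 = -278)
b = 0 (b = 2 - 2 = 0)
o(W) = 4*W² (o(W) = (2*W)² = 4*W²)
m(S) = -21 + 2*S² (m(S) = (S² + S²) - 21 = 2*S² - 21 = -21 + 2*S²)
o(b)*p + m(-18) = (4*0²)*(-278) + (-21 + 2*(-18)²) = (4*0)*(-278) + (-21 + 2*324) = 0*(-278) + (-21 + 648) = 0 + 627 = 627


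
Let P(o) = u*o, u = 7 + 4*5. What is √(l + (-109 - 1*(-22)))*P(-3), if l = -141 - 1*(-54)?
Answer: -81*I*√174 ≈ -1068.5*I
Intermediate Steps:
l = -87 (l = -141 + 54 = -87)
u = 27 (u = 7 + 20 = 27)
P(o) = 27*o
√(l + (-109 - 1*(-22)))*P(-3) = √(-87 + (-109 - 1*(-22)))*(27*(-3)) = √(-87 + (-109 + 22))*(-81) = √(-87 - 87)*(-81) = √(-174)*(-81) = (I*√174)*(-81) = -81*I*√174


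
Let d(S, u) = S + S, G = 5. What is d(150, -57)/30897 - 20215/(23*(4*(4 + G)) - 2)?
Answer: -208111685/8506974 ≈ -24.464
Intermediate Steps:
d(S, u) = 2*S
d(150, -57)/30897 - 20215/(23*(4*(4 + G)) - 2) = (2*150)/30897 - 20215/(23*(4*(4 + 5)) - 2) = 300*(1/30897) - 20215/(23*(4*9) - 2) = 100/10299 - 20215/(23*36 - 2) = 100/10299 - 20215/(828 - 2) = 100/10299 - 20215/826 = -208111685/8506974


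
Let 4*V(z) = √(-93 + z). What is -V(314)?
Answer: -√221/4 ≈ -3.7165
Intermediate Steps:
V(z) = √(-93 + z)/4
-V(314) = -√(-93 + 314)/4 = -√221/4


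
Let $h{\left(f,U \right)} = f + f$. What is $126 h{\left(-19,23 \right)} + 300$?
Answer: $-4488$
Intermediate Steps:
$h{\left(f,U \right)} = 2 f$
$126 h{\left(-19,23 \right)} + 300 = 126 \cdot 2 \left(-19\right) + 300 = 126 \left(-38\right) + 300 = -4788 + 300 = -4488$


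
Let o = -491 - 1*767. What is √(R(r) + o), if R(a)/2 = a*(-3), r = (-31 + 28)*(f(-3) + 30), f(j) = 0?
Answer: I*√718 ≈ 26.796*I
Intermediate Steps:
r = -90 (r = (-31 + 28)*(0 + 30) = -3*30 = -90)
R(a) = -6*a (R(a) = 2*(a*(-3)) = 2*(-3*a) = -6*a)
o = -1258 (o = -491 - 767 = -1258)
√(R(r) + o) = √(-6*(-90) - 1258) = √(540 - 1258) = √(-718) = I*√718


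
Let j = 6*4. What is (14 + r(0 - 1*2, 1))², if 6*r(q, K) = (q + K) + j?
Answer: 11449/36 ≈ 318.03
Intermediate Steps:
j = 24
r(q, K) = 4 + K/6 + q/6 (r(q, K) = ((q + K) + 24)/6 = ((K + q) + 24)/6 = (24 + K + q)/6 = 4 + K/6 + q/6)
(14 + r(0 - 1*2, 1))² = (14 + (4 + (⅙)*1 + (0 - 1*2)/6))² = (14 + (4 + ⅙ + (0 - 2)/6))² = (14 + (4 + ⅙ + (⅙)*(-2)))² = (14 + (4 + ⅙ - ⅓))² = (14 + 23/6)² = (107/6)² = 11449/36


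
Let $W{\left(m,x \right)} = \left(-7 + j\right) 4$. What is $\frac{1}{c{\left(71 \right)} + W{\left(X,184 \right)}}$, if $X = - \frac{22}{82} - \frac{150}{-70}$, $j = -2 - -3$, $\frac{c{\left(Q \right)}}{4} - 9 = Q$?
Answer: $\frac{1}{296} \approx 0.0033784$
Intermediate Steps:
$c{\left(Q \right)} = 36 + 4 Q$
$j = 1$ ($j = -2 + 3 = 1$)
$X = \frac{538}{287}$ ($X = \left(-22\right) \frac{1}{82} - - \frac{15}{7} = - \frac{11}{41} + \frac{15}{7} = \frac{538}{287} \approx 1.8746$)
$W{\left(m,x \right)} = -24$ ($W{\left(m,x \right)} = \left(-7 + 1\right) 4 = \left(-6\right) 4 = -24$)
$\frac{1}{c{\left(71 \right)} + W{\left(X,184 \right)}} = \frac{1}{\left(36 + 4 \cdot 71\right) - 24} = \frac{1}{\left(36 + 284\right) - 24} = \frac{1}{320 - 24} = \frac{1}{296}$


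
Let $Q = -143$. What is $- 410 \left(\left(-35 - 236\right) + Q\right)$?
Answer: $169740$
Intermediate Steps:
$- 410 \left(\left(-35 - 236\right) + Q\right) = - 410 \left(\left(-35 - 236\right) - 143\right) = - 410 \left(-271 - 143\right) = \left(-410\right) \left(-414\right) = 169740$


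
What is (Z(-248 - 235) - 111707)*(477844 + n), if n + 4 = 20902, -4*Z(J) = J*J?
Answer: -169601456407/2 ≈ -8.4801e+10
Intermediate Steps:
Z(J) = -J**2/4 (Z(J) = -J*J/4 = -J**2/4)
n = 20898 (n = -4 + 20902 = 20898)
(Z(-248 - 235) - 111707)*(477844 + n) = (-(-248 - 235)**2/4 - 111707)*(477844 + 20898) = (-1/4*(-483)**2 - 111707)*498742 = (-1/4*233289 - 111707)*498742 = (-233289/4 - 111707)*498742 = -680117/4*498742 = -169601456407/2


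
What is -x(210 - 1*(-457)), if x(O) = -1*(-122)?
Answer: -122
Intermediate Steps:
x(O) = 122
-x(210 - 1*(-457)) = -1*122 = -122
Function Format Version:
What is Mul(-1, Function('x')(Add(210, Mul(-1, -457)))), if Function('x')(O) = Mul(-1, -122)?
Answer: -122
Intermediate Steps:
Function('x')(O) = 122
Mul(-1, Function('x')(Add(210, Mul(-1, -457)))) = Mul(-1, 122) = -122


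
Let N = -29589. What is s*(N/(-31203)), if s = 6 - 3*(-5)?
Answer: 69041/3467 ≈ 19.914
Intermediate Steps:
s = 21 (s = 6 + 15 = 21)
s*(N/(-31203)) = 21*(-29589/(-31203)) = 21*(-29589*(-1/31203)) = 21*(9863/10401) = 69041/3467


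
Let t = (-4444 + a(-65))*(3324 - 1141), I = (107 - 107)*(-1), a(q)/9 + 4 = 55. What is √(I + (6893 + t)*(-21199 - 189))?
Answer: 6*√5164228846 ≈ 4.3118e+5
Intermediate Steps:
a(q) = 459 (a(q) = -36 + 9*55 = -36 + 495 = 459)
I = 0 (I = 0*(-1) = 0)
t = -8699255 (t = (-4444 + 459)*(3324 - 1141) = -3985*2183 = -8699255)
√(I + (6893 + t)*(-21199 - 189)) = √(0 + (6893 - 8699255)*(-21199 - 189)) = √(0 - 8692362*(-21388)) = √(0 + 185912238456) = √185912238456 = 6*√5164228846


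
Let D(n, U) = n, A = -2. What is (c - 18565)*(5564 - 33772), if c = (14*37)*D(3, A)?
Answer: 479846288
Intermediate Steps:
c = 1554 (c = (14*37)*3 = 518*3 = 1554)
(c - 18565)*(5564 - 33772) = (1554 - 18565)*(5564 - 33772) = -17011*(-28208) = 479846288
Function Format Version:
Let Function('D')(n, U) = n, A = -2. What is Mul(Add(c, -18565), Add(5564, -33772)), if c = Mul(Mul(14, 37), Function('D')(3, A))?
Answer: 479846288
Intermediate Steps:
c = 1554 (c = Mul(Mul(14, 37), 3) = Mul(518, 3) = 1554)
Mul(Add(c, -18565), Add(5564, -33772)) = Mul(Add(1554, -18565), Add(5564, -33772)) = Mul(-17011, -28208) = 479846288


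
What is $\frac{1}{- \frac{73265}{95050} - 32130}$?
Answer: $- \frac{19010}{610805953} \approx -3.1123 \cdot 10^{-5}$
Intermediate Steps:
$\frac{1}{- \frac{73265}{95050} - 32130} = \frac{1}{\left(-73265\right) \frac{1}{95050} - 32130} = \frac{1}{- \frac{14653}{19010} - 32130} = \frac{1}{- \frac{610805953}{19010}} = - \frac{19010}{610805953}$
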